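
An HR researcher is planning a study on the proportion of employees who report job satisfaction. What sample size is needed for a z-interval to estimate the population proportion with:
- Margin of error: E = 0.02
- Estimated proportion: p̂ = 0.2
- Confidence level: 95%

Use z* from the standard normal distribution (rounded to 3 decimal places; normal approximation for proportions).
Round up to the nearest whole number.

Using z* for proportion z-interval (normal approximation).

For 95% confidence, z* = 1.96 (from standard normal table)

Sample size formula for proportion z-interval: n = z*²p̂(1-p̂)/E²

n = 1.96² × 0.2 × 0.8 / 0.02²
  = 3.8416 × 0.16 / 0.0004
  = 1536.6400

Round up to the nearest whole number: n = 1537

1537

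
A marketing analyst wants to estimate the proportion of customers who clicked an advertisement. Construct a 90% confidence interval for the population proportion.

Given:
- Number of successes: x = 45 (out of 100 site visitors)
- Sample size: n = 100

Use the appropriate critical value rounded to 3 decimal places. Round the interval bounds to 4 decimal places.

Sample proportion: p̂ = 45/100 = 0.450000

Check conditions for normal approximation:
  np̂ = 45 ≥ 10 ✓
  n(1-p̂) = 55 ≥ 10 ✓

The sample is large enough, so use a z-interval (normal approximation) for the proportion.

For 90% confidence, z* = 1.645 (from standard normal table)

Standard error: SE = √(p̂(1-p̂)/n) = √(0.450000×0.550000/100) = 0.04974937

Margin of error: E = z* × SE = 1.645 × 0.04974937 = 0.081838

Z-interval: p̂ ± E = 0.450000 ± 0.081838 = (0.368162, 0.531838)

Rounded to 4 decimal places:

(0.3682, 0.5318)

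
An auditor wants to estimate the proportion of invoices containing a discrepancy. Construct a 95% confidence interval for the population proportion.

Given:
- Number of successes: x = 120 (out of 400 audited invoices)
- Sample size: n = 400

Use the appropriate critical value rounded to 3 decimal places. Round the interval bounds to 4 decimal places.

Sample proportion: p̂ = 120/400 = 0.300000

Check conditions for normal approximation:
  np̂ = 120 ≥ 10 ✓
  n(1-p̂) = 280 ≥ 10 ✓

The sample is large enough, so use a z-interval (normal approximation) for the proportion.

For 95% confidence, z* = 1.96 (from standard normal table)

Standard error: SE = √(p̂(1-p̂)/n) = √(0.300000×0.700000/400) = 0.02291288

Margin of error: E = z* × SE = 1.96 × 0.02291288 = 0.044909

Z-interval: p̂ ± E = 0.300000 ± 0.044909 = (0.255091, 0.344909)

Rounded to 4 decimal places:

(0.2551, 0.3449)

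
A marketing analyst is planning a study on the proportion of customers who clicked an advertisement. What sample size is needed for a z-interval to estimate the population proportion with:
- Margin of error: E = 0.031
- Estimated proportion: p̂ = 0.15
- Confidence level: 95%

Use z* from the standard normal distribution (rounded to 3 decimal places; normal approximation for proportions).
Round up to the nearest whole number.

Using z* for proportion z-interval (normal approximation).

For 95% confidence, z* = 1.96 (from standard normal table)

Sample size formula for proportion z-interval: n = z*²p̂(1-p̂)/E²

n = 1.96² × 0.15 × 0.85 / 0.031²
  = 3.8416 × 0.1275 / 0.000961
  = 509.6816

Round up to the nearest whole number: n = 510

510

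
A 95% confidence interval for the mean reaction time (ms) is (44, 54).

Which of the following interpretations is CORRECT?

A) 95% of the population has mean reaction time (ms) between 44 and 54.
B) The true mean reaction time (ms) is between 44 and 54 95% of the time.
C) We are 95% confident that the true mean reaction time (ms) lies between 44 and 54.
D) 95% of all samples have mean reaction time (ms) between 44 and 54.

A confidence interval represents our confidence in the procedure, not a probability statement about the parameter.

Key concept: If we repeated this sampling process many times and computed a 95% CI each time, about 95% of those intervals would contain the true population parameter.

For this specific interval (44, 54):
- Midpoint (point estimate): 49
- Margin of error: 5

The correct interpretation is the one stating confidence that the true parameter lies in the interval — option C.

C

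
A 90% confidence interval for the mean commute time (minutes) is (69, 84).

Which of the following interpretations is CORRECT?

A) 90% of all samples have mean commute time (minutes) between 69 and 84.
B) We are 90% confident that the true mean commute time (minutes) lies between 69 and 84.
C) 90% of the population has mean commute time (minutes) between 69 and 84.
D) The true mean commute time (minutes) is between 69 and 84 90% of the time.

A confidence interval represents our confidence in the procedure, not a probability statement about the parameter.

Key concept: If we repeated this sampling process many times and computed a 90% CI each time, about 90% of those intervals would contain the true population parameter.

For this specific interval (69, 84):
- Midpoint (point estimate): 76.5
- Margin of error: 7.5

The correct interpretation is the one stating confidence that the true parameter lies in the interval — option B.

B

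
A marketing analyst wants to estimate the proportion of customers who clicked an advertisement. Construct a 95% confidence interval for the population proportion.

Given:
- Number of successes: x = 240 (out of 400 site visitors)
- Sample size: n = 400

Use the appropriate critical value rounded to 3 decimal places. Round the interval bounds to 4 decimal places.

Sample proportion: p̂ = 240/400 = 0.600000

Check conditions for normal approximation:
  np̂ = 240 ≥ 10 ✓
  n(1-p̂) = 160 ≥ 10 ✓

The sample is large enough, so use a z-interval (normal approximation) for the proportion.

For 95% confidence, z* = 1.96 (from standard normal table)

Standard error: SE = √(p̂(1-p̂)/n) = √(0.600000×0.400000/400) = 0.02449490

Margin of error: E = z* × SE = 1.96 × 0.02449490 = 0.048010

Z-interval: p̂ ± E = 0.600000 ± 0.048010 = (0.551990, 0.648010)

Rounded to 4 decimal places:

(0.5520, 0.6480)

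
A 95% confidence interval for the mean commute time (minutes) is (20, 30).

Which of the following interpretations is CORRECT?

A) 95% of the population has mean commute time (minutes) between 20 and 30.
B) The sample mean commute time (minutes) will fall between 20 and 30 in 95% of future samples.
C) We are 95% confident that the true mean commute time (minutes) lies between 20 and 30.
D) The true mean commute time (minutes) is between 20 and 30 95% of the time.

A confidence interval represents our confidence in the procedure, not a probability statement about the parameter.

Key concept: If we repeated this sampling process many times and computed a 95% CI each time, about 95% of those intervals would contain the true population parameter.

For this specific interval (20, 30):
- Midpoint (point estimate): 25
- Margin of error: 5

The correct interpretation is the one stating confidence that the true parameter lies in the interval — option C.

C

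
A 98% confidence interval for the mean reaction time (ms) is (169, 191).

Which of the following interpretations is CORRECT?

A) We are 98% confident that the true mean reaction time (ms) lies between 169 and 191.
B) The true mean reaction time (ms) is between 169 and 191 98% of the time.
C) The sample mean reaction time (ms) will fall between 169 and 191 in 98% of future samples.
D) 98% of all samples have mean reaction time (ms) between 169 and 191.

A confidence interval represents our confidence in the procedure, not a probability statement about the parameter.

Key concept: If we repeated this sampling process many times and computed a 98% CI each time, about 98% of those intervals would contain the true population parameter.

For this specific interval (169, 191):
- Midpoint (point estimate): 180
- Margin of error: 11

The correct interpretation is the one stating confidence that the true parameter lies in the interval — option A.

A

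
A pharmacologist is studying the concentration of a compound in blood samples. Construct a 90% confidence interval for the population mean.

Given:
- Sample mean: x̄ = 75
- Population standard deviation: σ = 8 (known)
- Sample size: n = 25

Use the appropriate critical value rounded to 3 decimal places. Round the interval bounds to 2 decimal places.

The population standard deviation σ is known, so use a z-interval (standard normal critical value).

For 90% confidence, z* = 1.645 (from standard normal table)

Standard error: SE = σ/√n = 8/√25 = 1.600000

Margin of error: E = z* × SE = 1.645 × 1.600000 = 2.6320

Z-interval: x̄ ± E = 75 ± 2.6320 = (72.3680, 77.6320)

Rounded to 2 decimal places:

(72.37, 77.63)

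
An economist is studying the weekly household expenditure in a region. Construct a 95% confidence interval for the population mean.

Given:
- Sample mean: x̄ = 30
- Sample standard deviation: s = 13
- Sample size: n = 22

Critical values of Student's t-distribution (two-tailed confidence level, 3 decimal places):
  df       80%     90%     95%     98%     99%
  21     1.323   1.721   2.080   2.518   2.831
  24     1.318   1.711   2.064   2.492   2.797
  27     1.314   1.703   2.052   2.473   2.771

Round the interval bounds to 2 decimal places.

The population standard deviation σ is unknown (only the sample standard deviation s is given), so use a t-interval with df = n - 1 = 22 - 1 = 21.

For 95% confidence with df = 21, t* = 2.080 (from t-table)

Standard error: SE = s/√n = 13/√22 = 2.771609

Margin of error: E = t* × SE = 2.080 × 2.771609 = 5.7649

T-interval: x̄ ± E = 30 ± 5.7649 = (24.2351, 35.7649)

Rounded to 2 decimal places:

(24.24, 35.76)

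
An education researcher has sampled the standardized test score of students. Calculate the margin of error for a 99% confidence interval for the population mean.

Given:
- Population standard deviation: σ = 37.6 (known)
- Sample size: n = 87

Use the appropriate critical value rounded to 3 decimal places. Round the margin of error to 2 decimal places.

The population standard deviation σ is known, so use the z-interval margin of error formula.

For 99% confidence, z* = 2.576 (from standard normal table)

Margin of error formula for z-interval: E = z* × σ/√n

E = 2.576 × 37.6/√87
  = 2.576 × 4.031143
  = 10.3842

Rounded to 2 decimal places:

10.38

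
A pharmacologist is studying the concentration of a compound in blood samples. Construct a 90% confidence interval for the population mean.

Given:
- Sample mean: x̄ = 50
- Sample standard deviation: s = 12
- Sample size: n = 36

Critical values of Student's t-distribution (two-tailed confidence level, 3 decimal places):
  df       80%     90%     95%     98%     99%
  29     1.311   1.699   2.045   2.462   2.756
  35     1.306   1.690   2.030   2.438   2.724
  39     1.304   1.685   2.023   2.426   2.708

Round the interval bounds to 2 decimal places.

The population standard deviation σ is unknown (only the sample standard deviation s is given), so use a t-interval with df = n - 1 = 36 - 1 = 35.

For 90% confidence with df = 35, t* = 1.690 (from t-table)

Standard error: SE = s/√n = 12/√36 = 2.000000

Margin of error: E = t* × SE = 1.690 × 2.000000 = 3.3800

T-interval: x̄ ± E = 50 ± 3.3800 = (46.6200, 53.3800)

Rounded to 2 decimal places:

(46.62, 53.38)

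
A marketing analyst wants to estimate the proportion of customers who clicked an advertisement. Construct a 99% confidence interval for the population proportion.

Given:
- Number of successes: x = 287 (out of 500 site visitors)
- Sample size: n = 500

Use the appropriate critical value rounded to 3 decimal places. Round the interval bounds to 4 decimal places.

Sample proportion: p̂ = 287/500 = 0.574000

Check conditions for normal approximation:
  np̂ = 287 ≥ 10 ✓
  n(1-p̂) = 213 ≥ 10 ✓

The sample is large enough, so use a z-interval (normal approximation) for the proportion.

For 99% confidence, z* = 2.576 (from standard normal table)

Standard error: SE = √(p̂(1-p̂)/n) = √(0.574000×0.426000/500) = 0.02211443

Margin of error: E = z* × SE = 2.576 × 0.02211443 = 0.056967

Z-interval: p̂ ± E = 0.574000 ± 0.056967 = (0.517033, 0.630967)

Rounded to 4 decimal places:

(0.5170, 0.6310)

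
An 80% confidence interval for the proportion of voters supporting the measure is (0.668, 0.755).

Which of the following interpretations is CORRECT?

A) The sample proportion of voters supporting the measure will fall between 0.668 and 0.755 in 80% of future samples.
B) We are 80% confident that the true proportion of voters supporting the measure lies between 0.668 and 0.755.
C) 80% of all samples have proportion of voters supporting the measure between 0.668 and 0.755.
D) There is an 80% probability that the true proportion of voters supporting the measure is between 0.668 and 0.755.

A confidence interval represents our confidence in the procedure, not a probability statement about the parameter.

Key concept: If we repeated this sampling process many times and computed an 80% CI each time, about 80% of those intervals would contain the true population parameter.

For this specific interval (0.668, 0.755):
- Midpoint (point estimate): 0.7115
- Margin of error: 0.0435

The correct interpretation is the one stating confidence that the true parameter lies in the interval — option B.

B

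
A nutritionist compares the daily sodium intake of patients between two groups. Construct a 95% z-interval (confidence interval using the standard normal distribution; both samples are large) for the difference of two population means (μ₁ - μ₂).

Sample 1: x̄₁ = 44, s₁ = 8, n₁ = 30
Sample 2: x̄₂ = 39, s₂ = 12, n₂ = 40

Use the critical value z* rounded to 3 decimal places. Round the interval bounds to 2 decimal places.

Both samples are large (n₁ = 30 ≥ 30, n₂ = 40 ≥ 30), so a z-interval for the difference of means applies.

Point estimate: x̄₁ - x̄₂ = 44 - 39 = 5

Standard error: SE = √(s₁²/n₁ + s₂²/n₂)
= √(8²/30 + 12²/40)
= √(2.133333 + 3.600000)
= 2.394438

For 95% confidence, z* = 1.96 (from standard normal table)
Margin of error: E = z* × SE = 1.96 × 2.394438 = 4.6931

Z-interval: (x̄₁ - x̄₂) ± E = 5 ± 4.6931 = (0.3069, 9.6931)

Rounded to 2 decimal places:

(0.31, 9.69)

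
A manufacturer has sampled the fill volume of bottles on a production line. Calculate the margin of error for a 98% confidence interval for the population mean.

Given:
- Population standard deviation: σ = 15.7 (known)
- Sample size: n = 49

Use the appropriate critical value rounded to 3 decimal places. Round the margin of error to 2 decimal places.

The population standard deviation σ is known, so use the z-interval margin of error formula.

For 98% confidence, z* = 2.326 (from standard normal table)

Margin of error formula for z-interval: E = z* × σ/√n

E = 2.326 × 15.7/√49
  = 2.326 × 2.242857
  = 5.2169

Rounded to 2 decimal places:

5.22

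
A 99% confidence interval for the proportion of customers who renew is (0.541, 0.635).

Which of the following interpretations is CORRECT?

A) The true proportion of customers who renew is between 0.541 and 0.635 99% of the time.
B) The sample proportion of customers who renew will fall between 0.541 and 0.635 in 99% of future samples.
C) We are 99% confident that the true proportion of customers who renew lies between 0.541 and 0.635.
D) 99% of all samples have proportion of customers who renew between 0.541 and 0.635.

A confidence interval represents our confidence in the procedure, not a probability statement about the parameter.

Key concept: If we repeated this sampling process many times and computed a 99% CI each time, about 99% of those intervals would contain the true population parameter.

For this specific interval (0.541, 0.635):
- Midpoint (point estimate): 0.588
- Margin of error: 0.047

The correct interpretation is the one stating confidence that the true parameter lies in the interval — option C.

C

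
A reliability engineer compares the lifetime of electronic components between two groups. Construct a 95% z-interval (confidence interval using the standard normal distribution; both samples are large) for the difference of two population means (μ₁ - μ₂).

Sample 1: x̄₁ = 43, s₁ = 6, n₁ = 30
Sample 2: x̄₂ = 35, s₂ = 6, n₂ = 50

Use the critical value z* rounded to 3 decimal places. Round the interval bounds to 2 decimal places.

Both samples are large (n₁ = 30 ≥ 30, n₂ = 50 ≥ 30), so a z-interval for the difference of means applies.

Point estimate: x̄₁ - x̄₂ = 43 - 35 = 8

Standard error: SE = √(s₁²/n₁ + s₂²/n₂)
= √(6²/30 + 6²/50)
= √(1.200000 + 0.720000)
= 1.385641

For 95% confidence, z* = 1.96 (from standard normal table)
Margin of error: E = z* × SE = 1.96 × 1.385641 = 2.7159

Z-interval: (x̄₁ - x̄₂) ± E = 8 ± 2.7159 = (5.2841, 10.7159)

Rounded to 2 decimal places:

(5.28, 10.72)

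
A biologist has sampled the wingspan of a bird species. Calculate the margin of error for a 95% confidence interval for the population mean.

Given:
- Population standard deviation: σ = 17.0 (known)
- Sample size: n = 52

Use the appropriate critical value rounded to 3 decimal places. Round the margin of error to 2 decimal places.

The population standard deviation σ is known, so use the z-interval margin of error formula.

For 95% confidence, z* = 1.96 (from standard normal table)

Margin of error formula for z-interval: E = z* × σ/√n

E = 1.96 × 17.0/√52
  = 1.96 × 2.357476
  = 4.6207

Rounded to 2 decimal places:

4.62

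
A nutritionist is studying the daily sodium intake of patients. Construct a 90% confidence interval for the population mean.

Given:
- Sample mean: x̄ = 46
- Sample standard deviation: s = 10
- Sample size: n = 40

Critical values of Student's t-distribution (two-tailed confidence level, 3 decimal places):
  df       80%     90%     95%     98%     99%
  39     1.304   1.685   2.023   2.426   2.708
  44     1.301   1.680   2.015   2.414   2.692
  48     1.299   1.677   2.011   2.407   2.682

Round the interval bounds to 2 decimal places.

The population standard deviation σ is unknown (only the sample standard deviation s is given), so use a t-interval with df = n - 1 = 40 - 1 = 39.

For 90% confidence with df = 39, t* = 1.685 (from t-table)

Standard error: SE = s/√n = 10/√40 = 1.581139

Margin of error: E = t* × SE = 1.685 × 1.581139 = 2.6642

T-interval: x̄ ± E = 46 ± 2.6642 = (43.3358, 48.6642)

Rounded to 2 decimal places:

(43.34, 48.66)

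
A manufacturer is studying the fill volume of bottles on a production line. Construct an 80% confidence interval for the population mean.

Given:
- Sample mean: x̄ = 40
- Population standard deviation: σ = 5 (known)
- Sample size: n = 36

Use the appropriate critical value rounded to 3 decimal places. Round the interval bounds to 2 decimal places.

The population standard deviation σ is known, so use a z-interval (standard normal critical value).

For 80% confidence, z* = 1.282 (from standard normal table)

Standard error: SE = σ/√n = 5/√36 = 0.833333

Margin of error: E = z* × SE = 1.282 × 0.833333 = 1.0683

Z-interval: x̄ ± E = 40 ± 1.0683 = (38.9317, 41.0683)

Rounded to 2 decimal places:

(38.93, 41.07)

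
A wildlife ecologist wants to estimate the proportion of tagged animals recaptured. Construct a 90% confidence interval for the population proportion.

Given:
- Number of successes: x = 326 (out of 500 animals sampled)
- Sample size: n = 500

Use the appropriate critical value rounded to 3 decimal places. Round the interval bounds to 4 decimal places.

Sample proportion: p̂ = 326/500 = 0.652000

Check conditions for normal approximation:
  np̂ = 326 ≥ 10 ✓
  n(1-p̂) = 174 ≥ 10 ✓

The sample is large enough, so use a z-interval (normal approximation) for the proportion.

For 90% confidence, z* = 1.645 (from standard normal table)

Standard error: SE = √(p̂(1-p̂)/n) = √(0.652000×0.348000/500) = 0.02130239

Margin of error: E = z* × SE = 1.645 × 0.02130239 = 0.035042

Z-interval: p̂ ± E = 0.652000 ± 0.035042 = (0.616958, 0.687042)

Rounded to 4 decimal places:

(0.6170, 0.6870)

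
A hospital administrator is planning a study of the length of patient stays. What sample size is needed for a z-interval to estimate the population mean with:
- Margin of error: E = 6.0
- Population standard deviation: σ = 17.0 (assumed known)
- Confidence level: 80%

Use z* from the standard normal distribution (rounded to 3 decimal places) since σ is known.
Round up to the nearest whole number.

Using z* since population σ is known (z-interval formula).

For 80% confidence, z* = 1.282 (from standard normal table)

Sample size formula for z-interval: n = (z*σ/E)²

n = (1.282 × 17.0 / 6.0)²
  = (3.632333)²
  = 13.1938

Round up to the nearest whole number: n = 14

14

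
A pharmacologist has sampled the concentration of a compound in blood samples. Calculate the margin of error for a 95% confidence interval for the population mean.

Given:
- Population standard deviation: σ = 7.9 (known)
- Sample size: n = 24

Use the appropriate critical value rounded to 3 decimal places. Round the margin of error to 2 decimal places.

The population standard deviation σ is known, so use the z-interval margin of error formula.

For 95% confidence, z* = 1.96 (from standard normal table)

Margin of error formula for z-interval: E = z* × σ/√n

E = 1.96 × 7.9/√24
  = 1.96 × 1.612581
  = 3.1607

Rounded to 2 decimal places:

3.16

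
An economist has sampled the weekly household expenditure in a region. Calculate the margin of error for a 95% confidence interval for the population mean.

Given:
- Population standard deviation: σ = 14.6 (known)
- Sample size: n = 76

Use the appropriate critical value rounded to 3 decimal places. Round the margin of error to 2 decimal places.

The population standard deviation σ is known, so use the z-interval margin of error formula.

For 95% confidence, z* = 1.96 (from standard normal table)

Margin of error formula for z-interval: E = z* × σ/√n

E = 1.96 × 14.6/√76
  = 1.96 × 1.674735
  = 3.2825

Rounded to 2 decimal places:

3.28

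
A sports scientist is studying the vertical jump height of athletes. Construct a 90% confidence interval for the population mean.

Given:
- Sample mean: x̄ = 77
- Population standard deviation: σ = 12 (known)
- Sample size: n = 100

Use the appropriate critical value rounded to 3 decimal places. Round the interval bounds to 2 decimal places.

The population standard deviation σ is known, so use a z-interval (standard normal critical value).

For 90% confidence, z* = 1.645 (from standard normal table)

Standard error: SE = σ/√n = 12/√100 = 1.200000

Margin of error: E = z* × SE = 1.645 × 1.200000 = 1.9740

Z-interval: x̄ ± E = 77 ± 1.9740 = (75.0260, 78.9740)

Rounded to 2 decimal places:

(75.03, 78.97)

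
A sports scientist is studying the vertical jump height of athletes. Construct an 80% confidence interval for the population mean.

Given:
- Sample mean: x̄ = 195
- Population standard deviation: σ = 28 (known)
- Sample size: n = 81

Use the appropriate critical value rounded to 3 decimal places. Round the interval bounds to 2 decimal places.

The population standard deviation σ is known, so use a z-interval (standard normal critical value).

For 80% confidence, z* = 1.282 (from standard normal table)

Standard error: SE = σ/√n = 28/√81 = 3.111111

Margin of error: E = z* × SE = 1.282 × 3.111111 = 3.9884

Z-interval: x̄ ± E = 195 ± 3.9884 = (191.0116, 198.9884)

Rounded to 2 decimal places:

(191.01, 198.99)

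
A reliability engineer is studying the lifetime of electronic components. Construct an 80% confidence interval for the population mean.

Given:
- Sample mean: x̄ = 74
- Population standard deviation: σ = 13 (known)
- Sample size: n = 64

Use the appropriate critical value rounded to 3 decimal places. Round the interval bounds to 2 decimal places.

The population standard deviation σ is known, so use a z-interval (standard normal critical value).

For 80% confidence, z* = 1.282 (from standard normal table)

Standard error: SE = σ/√n = 13/√64 = 1.625000

Margin of error: E = z* × SE = 1.282 × 1.625000 = 2.0833

Z-interval: x̄ ± E = 74 ± 2.0833 = (71.9167, 76.0833)

Rounded to 2 decimal places:

(71.92, 76.08)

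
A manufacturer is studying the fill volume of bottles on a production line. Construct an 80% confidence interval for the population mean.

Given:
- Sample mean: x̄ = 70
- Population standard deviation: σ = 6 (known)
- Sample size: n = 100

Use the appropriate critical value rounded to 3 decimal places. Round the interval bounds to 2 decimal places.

The population standard deviation σ is known, so use a z-interval (standard normal critical value).

For 80% confidence, z* = 1.282 (from standard normal table)

Standard error: SE = σ/√n = 6/√100 = 0.600000

Margin of error: E = z* × SE = 1.282 × 0.600000 = 0.7692

Z-interval: x̄ ± E = 70 ± 0.7692 = (69.2308, 70.7692)

Rounded to 2 decimal places:

(69.23, 70.77)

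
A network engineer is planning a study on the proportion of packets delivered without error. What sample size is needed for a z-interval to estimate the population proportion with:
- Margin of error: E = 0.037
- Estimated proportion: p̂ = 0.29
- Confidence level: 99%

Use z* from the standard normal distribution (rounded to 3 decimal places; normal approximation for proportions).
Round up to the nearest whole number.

Using z* for proportion z-interval (normal approximation).

For 99% confidence, z* = 2.576 (from standard normal table)

Sample size formula for proportion z-interval: n = z*²p̂(1-p̂)/E²

n = 2.576² × 0.29 × 0.71 / 0.037²
  = 6.635776 × 0.2059 / 0.001369
  = 998.0323

Round up to the nearest whole number: n = 999

999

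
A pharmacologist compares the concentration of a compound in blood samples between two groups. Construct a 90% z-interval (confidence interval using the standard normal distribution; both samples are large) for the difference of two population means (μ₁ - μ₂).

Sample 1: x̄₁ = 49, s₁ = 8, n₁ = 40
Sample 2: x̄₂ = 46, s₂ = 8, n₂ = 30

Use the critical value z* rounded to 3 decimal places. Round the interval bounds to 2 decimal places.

Both samples are large (n₁ = 40 ≥ 30, n₂ = 30 ≥ 30), so a z-interval for the difference of means applies.

Point estimate: x̄₁ - x̄₂ = 49 - 46 = 3

Standard error: SE = √(s₁²/n₁ + s₂²/n₂)
= √(8²/40 + 8²/30)
= √(1.600000 + 2.133333)
= 1.932184

For 90% confidence, z* = 1.645 (from standard normal table)
Margin of error: E = z* × SE = 1.645 × 1.932184 = 3.1784

Z-interval: (x̄₁ - x̄₂) ± E = 3 ± 3.1784 = (-0.1784, 6.1784)

Rounded to 2 decimal places:

(-0.18, 6.18)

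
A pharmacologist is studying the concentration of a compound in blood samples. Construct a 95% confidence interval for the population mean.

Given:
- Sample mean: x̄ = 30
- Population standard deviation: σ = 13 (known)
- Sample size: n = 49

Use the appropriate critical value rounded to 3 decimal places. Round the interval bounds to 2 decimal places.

The population standard deviation σ is known, so use a z-interval (standard normal critical value).

For 95% confidence, z* = 1.96 (from standard normal table)

Standard error: SE = σ/√n = 13/√49 = 1.857143

Margin of error: E = z* × SE = 1.96 × 1.857143 = 3.6400

Z-interval: x̄ ± E = 30 ± 3.6400 = (26.3600, 33.6400)

Rounded to 2 decimal places:

(26.36, 33.64)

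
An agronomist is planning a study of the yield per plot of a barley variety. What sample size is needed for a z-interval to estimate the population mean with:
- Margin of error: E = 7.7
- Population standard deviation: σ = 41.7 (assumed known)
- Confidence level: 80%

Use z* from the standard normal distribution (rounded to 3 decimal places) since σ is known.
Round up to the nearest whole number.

Using z* since population σ is known (z-interval formula).

For 80% confidence, z* = 1.282 (from standard normal table)

Sample size formula for z-interval: n = (z*σ/E)²

n = (1.282 × 41.7 / 7.7)²
  = (6.942779)²
  = 48.2022

Round up to the nearest whole number: n = 49

49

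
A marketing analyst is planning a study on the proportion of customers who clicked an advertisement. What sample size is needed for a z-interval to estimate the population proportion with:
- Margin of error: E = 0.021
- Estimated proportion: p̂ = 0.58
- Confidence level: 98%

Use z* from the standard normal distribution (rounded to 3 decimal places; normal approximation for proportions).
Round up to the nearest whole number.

Using z* for proportion z-interval (normal approximation).

For 98% confidence, z* = 2.326 (from standard normal table)

Sample size formula for proportion z-interval: n = z*²p̂(1-p̂)/E²

n = 2.326² × 0.58 × 0.42 / 0.021²
  = 5.410276 × 0.2436 / 0.000441
  = 2988.5334

Round up to the nearest whole number: n = 2989

2989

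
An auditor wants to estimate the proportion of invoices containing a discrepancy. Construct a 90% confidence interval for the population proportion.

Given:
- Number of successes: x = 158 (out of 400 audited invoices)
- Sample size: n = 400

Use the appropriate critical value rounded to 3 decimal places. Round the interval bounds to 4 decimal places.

Sample proportion: p̂ = 158/400 = 0.395000

Check conditions for normal approximation:
  np̂ = 158 ≥ 10 ✓
  n(1-p̂) = 242 ≥ 10 ✓

The sample is large enough, so use a z-interval (normal approximation) for the proportion.

For 90% confidence, z* = 1.645 (from standard normal table)

Standard error: SE = √(p̂(1-p̂)/n) = √(0.395000×0.605000/400) = 0.02444253

Margin of error: E = z* × SE = 1.645 × 0.02444253 = 0.040208

Z-interval: p̂ ± E = 0.395000 ± 0.040208 = (0.354792, 0.435208)

Rounded to 4 decimal places:

(0.3548, 0.4352)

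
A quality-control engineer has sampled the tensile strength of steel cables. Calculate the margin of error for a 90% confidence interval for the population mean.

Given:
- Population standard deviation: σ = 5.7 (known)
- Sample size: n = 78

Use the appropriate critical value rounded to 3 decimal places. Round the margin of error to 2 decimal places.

The population standard deviation σ is known, so use the z-interval margin of error formula.

For 90% confidence, z* = 1.645 (from standard normal table)

Margin of error formula for z-interval: E = z* × σ/√n

E = 1.645 × 5.7/√78
  = 1.645 × 0.645398
  = 1.0617

Rounded to 2 decimal places:

1.06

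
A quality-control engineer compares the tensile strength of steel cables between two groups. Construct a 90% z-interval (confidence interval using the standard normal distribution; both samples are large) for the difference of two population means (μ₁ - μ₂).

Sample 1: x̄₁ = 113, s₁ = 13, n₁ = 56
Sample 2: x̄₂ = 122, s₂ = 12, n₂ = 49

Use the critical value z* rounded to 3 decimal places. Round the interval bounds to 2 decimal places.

Both samples are large (n₁ = 56 ≥ 30, n₂ = 49 ≥ 30), so a z-interval for the difference of means applies.

Point estimate: x̄₁ - x̄₂ = 113 - 122 = -9

Standard error: SE = √(s₁²/n₁ + s₂²/n₂)
= √(13²/56 + 12²/49)
= √(3.017857 + 2.938776)
= 2.440621

For 90% confidence, z* = 1.645 (from standard normal table)
Margin of error: E = z* × SE = 1.645 × 2.440621 = 4.0148

Z-interval: (x̄₁ - x̄₂) ± E = -9 ± 4.0148 = (-13.0148, -4.9852)

Rounded to 2 decimal places:

(-13.01, -4.99)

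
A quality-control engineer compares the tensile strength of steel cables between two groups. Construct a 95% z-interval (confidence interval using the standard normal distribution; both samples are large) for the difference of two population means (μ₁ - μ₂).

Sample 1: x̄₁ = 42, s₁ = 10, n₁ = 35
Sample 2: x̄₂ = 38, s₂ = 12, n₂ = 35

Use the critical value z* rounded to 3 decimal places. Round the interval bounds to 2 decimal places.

Both samples are large (n₁ = 35 ≥ 30, n₂ = 35 ≥ 30), so a z-interval for the difference of means applies.

Point estimate: x̄₁ - x̄₂ = 42 - 38 = 4

Standard error: SE = √(s₁²/n₁ + s₂²/n₂)
= √(10²/35 + 12²/35)
= √(2.857143 + 4.114286)
= 2.640346

For 95% confidence, z* = 1.96 (from standard normal table)
Margin of error: E = z* × SE = 1.96 × 2.640346 = 5.1751

Z-interval: (x̄₁ - x̄₂) ± E = 4 ± 5.1751 = (-1.1751, 9.1751)

Rounded to 2 decimal places:

(-1.18, 9.18)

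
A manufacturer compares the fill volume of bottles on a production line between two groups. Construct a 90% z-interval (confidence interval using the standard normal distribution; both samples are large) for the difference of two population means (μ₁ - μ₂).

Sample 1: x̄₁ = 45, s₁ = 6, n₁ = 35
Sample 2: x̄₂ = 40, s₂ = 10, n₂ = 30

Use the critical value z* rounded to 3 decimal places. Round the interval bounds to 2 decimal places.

Both samples are large (n₁ = 35 ≥ 30, n₂ = 30 ≥ 30), so a z-interval for the difference of means applies.

Point estimate: x̄₁ - x̄₂ = 45 - 40 = 5

Standard error: SE = √(s₁²/n₁ + s₂²/n₂)
= √(6²/35 + 10²/30)
= √(1.028571 + 3.333333)
= 2.088517

For 90% confidence, z* = 1.645 (from standard normal table)
Margin of error: E = z* × SE = 1.645 × 2.088517 = 3.4356

Z-interval: (x̄₁ - x̄₂) ± E = 5 ± 3.4356 = (1.5644, 8.4356)

Rounded to 2 decimal places:

(1.56, 8.44)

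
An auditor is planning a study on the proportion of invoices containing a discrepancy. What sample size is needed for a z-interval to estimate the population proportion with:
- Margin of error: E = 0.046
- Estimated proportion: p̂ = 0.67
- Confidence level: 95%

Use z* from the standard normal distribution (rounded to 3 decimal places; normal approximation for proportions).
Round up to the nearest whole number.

Using z* for proportion z-interval (normal approximation).

For 95% confidence, z* = 1.96 (from standard normal table)

Sample size formula for proportion z-interval: n = z*²p̂(1-p̂)/E²

n = 1.96² × 0.67 × 0.33 / 0.046²
  = 3.8416 × 0.2211 / 0.002116
  = 401.4073

Round up to the nearest whole number: n = 402

402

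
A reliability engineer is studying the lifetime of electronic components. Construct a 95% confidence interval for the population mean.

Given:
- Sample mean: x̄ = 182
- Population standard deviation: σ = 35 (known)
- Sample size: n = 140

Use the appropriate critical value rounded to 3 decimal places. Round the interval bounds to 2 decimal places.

The population standard deviation σ is known, so use a z-interval (standard normal critical value).

For 95% confidence, z* = 1.96 (from standard normal table)

Standard error: SE = σ/√n = 35/√140 = 2.958040

Margin of error: E = z* × SE = 1.96 × 2.958040 = 5.7978

Z-interval: x̄ ± E = 182 ± 5.7978 = (176.2022, 187.7978)

Rounded to 2 decimal places:

(176.20, 187.80)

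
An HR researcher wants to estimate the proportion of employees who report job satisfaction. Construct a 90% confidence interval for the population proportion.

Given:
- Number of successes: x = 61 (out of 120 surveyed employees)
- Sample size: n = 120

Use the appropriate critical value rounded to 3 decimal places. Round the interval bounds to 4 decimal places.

Sample proportion: p̂ = 61/120 = 0.508333

Check conditions for normal approximation:
  np̂ = 61 ≥ 10 ✓
  n(1-p̂) = 59 ≥ 10 ✓

The sample is large enough, so use a z-interval (normal approximation) for the proportion.

For 90% confidence, z* = 1.645 (from standard normal table)

Standard error: SE = √(p̂(1-p̂)/n) = √(0.508333×0.491667/120) = 0.04563721

Margin of error: E = z* × SE = 1.645 × 0.04563721 = 0.075073

Z-interval: p̂ ± E = 0.508333 ± 0.075073 = (0.433260, 0.583407)

Rounded to 4 decimal places:

(0.4333, 0.5834)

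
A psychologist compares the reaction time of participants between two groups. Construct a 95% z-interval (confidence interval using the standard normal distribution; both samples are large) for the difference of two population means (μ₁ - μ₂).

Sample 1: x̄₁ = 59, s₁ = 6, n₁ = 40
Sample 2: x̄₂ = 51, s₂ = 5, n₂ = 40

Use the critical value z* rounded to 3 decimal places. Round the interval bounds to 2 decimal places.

Both samples are large (n₁ = 40 ≥ 30, n₂ = 40 ≥ 30), so a z-interval for the difference of means applies.

Point estimate: x̄₁ - x̄₂ = 59 - 51 = 8

Standard error: SE = √(s₁²/n₁ + s₂²/n₂)
= √(6²/40 + 5²/40)
= √(0.900000 + 0.625000)
= 1.234909

For 95% confidence, z* = 1.96 (from standard normal table)
Margin of error: E = z* × SE = 1.96 × 1.234909 = 2.4204

Z-interval: (x̄₁ - x̄₂) ± E = 8 ± 2.4204 = (5.5796, 10.4204)

Rounded to 2 decimal places:

(5.58, 10.42)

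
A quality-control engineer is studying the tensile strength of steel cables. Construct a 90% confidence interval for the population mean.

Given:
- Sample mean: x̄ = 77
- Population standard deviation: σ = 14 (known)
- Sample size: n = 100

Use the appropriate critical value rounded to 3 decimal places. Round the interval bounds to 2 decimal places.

The population standard deviation σ is known, so use a z-interval (standard normal critical value).

For 90% confidence, z* = 1.645 (from standard normal table)

Standard error: SE = σ/√n = 14/√100 = 1.400000

Margin of error: E = z* × SE = 1.645 × 1.400000 = 2.3030

Z-interval: x̄ ± E = 77 ± 2.3030 = (74.6970, 79.3030)

Rounded to 2 decimal places:

(74.70, 79.30)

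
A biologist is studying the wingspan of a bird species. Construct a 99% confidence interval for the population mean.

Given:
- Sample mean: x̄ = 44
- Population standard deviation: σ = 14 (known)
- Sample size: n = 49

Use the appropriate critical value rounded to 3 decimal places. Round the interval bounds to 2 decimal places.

The population standard deviation σ is known, so use a z-interval (standard normal critical value).

For 99% confidence, z* = 2.576 (from standard normal table)

Standard error: SE = σ/√n = 14/√49 = 2.000000

Margin of error: E = z* × SE = 2.576 × 2.000000 = 5.1520

Z-interval: x̄ ± E = 44 ± 5.1520 = (38.8480, 49.1520)

Rounded to 2 decimal places:

(38.85, 49.15)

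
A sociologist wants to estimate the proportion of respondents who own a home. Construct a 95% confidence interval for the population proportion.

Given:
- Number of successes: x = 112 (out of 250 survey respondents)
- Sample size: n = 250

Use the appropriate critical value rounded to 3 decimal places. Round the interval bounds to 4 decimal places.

Sample proportion: p̂ = 112/250 = 0.448000

Check conditions for normal approximation:
  np̂ = 112 ≥ 10 ✓
  n(1-p̂) = 138 ≥ 10 ✓

The sample is large enough, so use a z-interval (normal approximation) for the proportion.

For 95% confidence, z* = 1.96 (from standard normal table)

Standard error: SE = √(p̂(1-p̂)/n) = √(0.448000×0.552000/250) = 0.03145130

Margin of error: E = z* × SE = 1.96 × 0.03145130 = 0.061645

Z-interval: p̂ ± E = 0.448000 ± 0.061645 = (0.386355, 0.509645)

Rounded to 4 decimal places:

(0.3864, 0.5096)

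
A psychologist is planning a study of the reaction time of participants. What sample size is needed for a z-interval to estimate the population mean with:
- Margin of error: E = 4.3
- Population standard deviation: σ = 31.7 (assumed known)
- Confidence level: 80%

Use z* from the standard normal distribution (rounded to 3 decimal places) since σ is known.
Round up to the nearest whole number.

Using z* since population σ is known (z-interval formula).

For 80% confidence, z* = 1.282 (from standard normal table)

Sample size formula for z-interval: n = (z*σ/E)²

n = (1.282 × 31.7 / 4.3)²
  = (9.451023)²
  = 89.3218

Round up to the nearest whole number: n = 90

90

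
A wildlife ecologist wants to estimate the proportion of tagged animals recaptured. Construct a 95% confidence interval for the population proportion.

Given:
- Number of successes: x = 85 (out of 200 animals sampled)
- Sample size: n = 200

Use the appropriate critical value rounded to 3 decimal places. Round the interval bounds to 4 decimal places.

Sample proportion: p̂ = 85/200 = 0.425000

Check conditions for normal approximation:
  np̂ = 85 ≥ 10 ✓
  n(1-p̂) = 115 ≥ 10 ✓

The sample is large enough, so use a z-interval (normal approximation) for the proportion.

For 95% confidence, z* = 1.96 (from standard normal table)

Standard error: SE = √(p̂(1-p̂)/n) = √(0.425000×0.575000/200) = 0.03495533

Margin of error: E = z* × SE = 1.96 × 0.03495533 = 0.068512

Z-interval: p̂ ± E = 0.425000 ± 0.068512 = (0.356488, 0.493512)

Rounded to 4 decimal places:

(0.3565, 0.4935)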